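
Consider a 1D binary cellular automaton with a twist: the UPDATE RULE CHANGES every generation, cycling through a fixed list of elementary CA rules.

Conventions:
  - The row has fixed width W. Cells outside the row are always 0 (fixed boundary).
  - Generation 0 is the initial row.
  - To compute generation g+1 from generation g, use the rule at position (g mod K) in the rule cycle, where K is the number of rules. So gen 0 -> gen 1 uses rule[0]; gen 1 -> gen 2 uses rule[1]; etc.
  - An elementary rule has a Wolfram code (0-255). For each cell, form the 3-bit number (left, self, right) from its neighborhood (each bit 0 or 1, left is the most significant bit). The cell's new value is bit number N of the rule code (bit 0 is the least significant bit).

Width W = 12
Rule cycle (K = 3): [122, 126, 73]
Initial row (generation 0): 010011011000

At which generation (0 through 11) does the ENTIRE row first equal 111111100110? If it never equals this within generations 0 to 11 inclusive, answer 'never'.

Gen 0: 010011011000
Gen 1 (rule 122): 101111111100
Gen 2 (rule 126): 111000000110
Gen 3 (rule 73): 101011110110
Gen 4 (rule 122): 010110011111
Gen 5 (rule 126): 111111110001
Gen 6 (rule 73): 100000010100
Gen 7 (rule 122): 010000101010
Gen 8 (rule 126): 111001111111
Gen 9 (rule 73): 101001000001
Gen 10 (rule 122): 010110100010
Gen 11 (rule 126): 111111110111

Answer: never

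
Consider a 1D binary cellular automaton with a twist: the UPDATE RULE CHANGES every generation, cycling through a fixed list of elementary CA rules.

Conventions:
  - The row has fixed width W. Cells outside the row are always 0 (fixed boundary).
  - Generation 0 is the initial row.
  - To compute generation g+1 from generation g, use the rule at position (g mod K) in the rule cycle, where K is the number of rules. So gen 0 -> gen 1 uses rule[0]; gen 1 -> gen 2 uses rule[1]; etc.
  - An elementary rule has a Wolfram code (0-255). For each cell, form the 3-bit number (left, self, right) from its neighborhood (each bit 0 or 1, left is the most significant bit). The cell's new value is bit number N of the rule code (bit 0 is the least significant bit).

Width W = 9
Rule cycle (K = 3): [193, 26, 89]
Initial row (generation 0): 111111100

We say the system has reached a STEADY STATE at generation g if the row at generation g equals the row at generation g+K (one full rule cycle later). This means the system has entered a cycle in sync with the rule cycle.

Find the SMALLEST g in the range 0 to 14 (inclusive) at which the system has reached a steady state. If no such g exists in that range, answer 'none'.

Gen 0: 111111100
Gen 1 (rule 193): 011111101
Gen 2 (rule 26): 110000000
Gen 3 (rule 89): 111111111
Gen 4 (rule 193): 011111111
Gen 5 (rule 26): 110000000
Gen 6 (rule 89): 111111111
Gen 7 (rule 193): 011111111
Gen 8 (rule 26): 110000000
Gen 9 (rule 89): 111111111
Gen 10 (rule 193): 011111111
Gen 11 (rule 26): 110000000
Gen 12 (rule 89): 111111111
Gen 13 (rule 193): 011111111
Gen 14 (rule 26): 110000000
Gen 15 (rule 89): 111111111
Gen 16 (rule 193): 011111111
Gen 17 (rule 26): 110000000

Answer: 2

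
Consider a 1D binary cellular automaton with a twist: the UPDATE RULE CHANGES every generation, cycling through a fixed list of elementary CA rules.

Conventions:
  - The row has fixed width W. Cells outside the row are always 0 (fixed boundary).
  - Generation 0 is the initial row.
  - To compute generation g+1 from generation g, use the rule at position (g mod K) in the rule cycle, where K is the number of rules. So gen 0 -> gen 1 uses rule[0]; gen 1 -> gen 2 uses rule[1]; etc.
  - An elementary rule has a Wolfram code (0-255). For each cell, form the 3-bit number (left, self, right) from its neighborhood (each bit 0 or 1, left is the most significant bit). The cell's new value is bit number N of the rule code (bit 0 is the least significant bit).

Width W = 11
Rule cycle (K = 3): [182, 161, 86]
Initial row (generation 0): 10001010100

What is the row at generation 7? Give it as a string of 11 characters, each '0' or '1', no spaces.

Gen 0: 10001010100
Gen 1 (rule 182): 11011111110
Gen 2 (rule 161): 00101111100
Gen 3 (rule 86): 01100000110
Gen 4 (rule 182): 10010001001
Gen 5 (rule 161): 00000100000
Gen 6 (rule 86): 00001110000
Gen 7 (rule 182): 00010101000

Answer: 00010101000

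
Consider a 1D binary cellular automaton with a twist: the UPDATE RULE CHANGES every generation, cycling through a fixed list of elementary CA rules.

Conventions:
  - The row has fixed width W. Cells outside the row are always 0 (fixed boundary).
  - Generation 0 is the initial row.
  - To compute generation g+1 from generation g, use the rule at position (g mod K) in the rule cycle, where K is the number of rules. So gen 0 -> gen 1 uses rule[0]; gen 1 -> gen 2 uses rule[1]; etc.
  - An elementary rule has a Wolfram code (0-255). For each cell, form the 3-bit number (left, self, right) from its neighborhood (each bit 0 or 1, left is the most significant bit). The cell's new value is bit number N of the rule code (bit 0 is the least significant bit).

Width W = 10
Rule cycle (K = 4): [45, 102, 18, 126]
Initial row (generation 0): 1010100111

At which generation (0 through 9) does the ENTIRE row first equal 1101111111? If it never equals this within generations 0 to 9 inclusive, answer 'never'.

Answer: never

Derivation:
Gen 0: 1010100111
Gen 1 (rule 45): 1111100100
Gen 2 (rule 102): 0000101100
Gen 3 (rule 18): 0001000010
Gen 4 (rule 126): 0011100111
Gen 5 (rule 45): 1010000100
Gen 6 (rule 102): 1110001100
Gen 7 (rule 18): 0001010010
Gen 8 (rule 126): 0011111111
Gen 9 (rule 45): 1010000000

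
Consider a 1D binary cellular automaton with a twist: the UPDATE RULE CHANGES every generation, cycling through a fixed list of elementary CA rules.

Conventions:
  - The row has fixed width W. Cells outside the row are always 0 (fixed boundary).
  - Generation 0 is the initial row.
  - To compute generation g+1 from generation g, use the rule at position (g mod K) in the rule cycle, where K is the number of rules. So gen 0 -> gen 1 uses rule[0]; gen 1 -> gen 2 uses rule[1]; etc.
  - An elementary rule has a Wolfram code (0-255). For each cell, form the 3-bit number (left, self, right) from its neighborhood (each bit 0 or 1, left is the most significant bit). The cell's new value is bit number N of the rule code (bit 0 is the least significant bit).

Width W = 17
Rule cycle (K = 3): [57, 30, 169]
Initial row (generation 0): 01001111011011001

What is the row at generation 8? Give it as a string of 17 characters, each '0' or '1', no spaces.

Gen 0: 01001111011011001
Gen 1 (rule 57): 00101000110110100
Gen 2 (rule 30): 01101101100100110
Gen 3 (rule 169): 01011011000000100
Gen 4 (rule 57): 00110110111110011
Gen 5 (rule 30): 01100100100001110
Gen 6 (rule 169): 01000000001101100
Gen 7 (rule 57): 00111111101011011
Gen 8 (rule 30): 01100000001010010

Answer: 01100000001010010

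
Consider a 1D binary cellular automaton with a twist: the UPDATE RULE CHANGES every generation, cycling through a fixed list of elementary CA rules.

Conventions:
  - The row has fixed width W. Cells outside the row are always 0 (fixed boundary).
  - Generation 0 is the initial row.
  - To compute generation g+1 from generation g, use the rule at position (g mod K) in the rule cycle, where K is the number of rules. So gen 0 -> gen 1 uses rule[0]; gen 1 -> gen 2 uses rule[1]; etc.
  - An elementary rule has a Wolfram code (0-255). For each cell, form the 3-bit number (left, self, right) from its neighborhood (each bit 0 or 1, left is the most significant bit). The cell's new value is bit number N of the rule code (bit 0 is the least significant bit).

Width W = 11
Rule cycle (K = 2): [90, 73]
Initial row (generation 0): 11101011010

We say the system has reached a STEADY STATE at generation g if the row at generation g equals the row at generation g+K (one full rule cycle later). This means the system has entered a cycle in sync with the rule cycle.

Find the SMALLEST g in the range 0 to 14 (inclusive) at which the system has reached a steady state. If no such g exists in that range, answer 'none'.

Gen 0: 11101011010
Gen 1 (rule 90): 10100011001
Gen 2 (rule 73): 00001011000
Gen 3 (rule 90): 00010011100
Gen 4 (rule 73): 11000010101
Gen 5 (rule 90): 11100100000
Gen 6 (rule 73): 10100001111
Gen 7 (rule 90): 00010011001
Gen 8 (rule 73): 11000011000
Gen 9 (rule 90): 11100111100
Gen 10 (rule 73): 10100100101
Gen 11 (rule 90): 00011011000
Gen 12 (rule 73): 11011011011
Gen 13 (rule 90): 11011011011
Gen 14 (rule 73): 11011011011
Gen 15 (rule 90): 11011011011
Gen 16 (rule 73): 11011011011

Answer: 12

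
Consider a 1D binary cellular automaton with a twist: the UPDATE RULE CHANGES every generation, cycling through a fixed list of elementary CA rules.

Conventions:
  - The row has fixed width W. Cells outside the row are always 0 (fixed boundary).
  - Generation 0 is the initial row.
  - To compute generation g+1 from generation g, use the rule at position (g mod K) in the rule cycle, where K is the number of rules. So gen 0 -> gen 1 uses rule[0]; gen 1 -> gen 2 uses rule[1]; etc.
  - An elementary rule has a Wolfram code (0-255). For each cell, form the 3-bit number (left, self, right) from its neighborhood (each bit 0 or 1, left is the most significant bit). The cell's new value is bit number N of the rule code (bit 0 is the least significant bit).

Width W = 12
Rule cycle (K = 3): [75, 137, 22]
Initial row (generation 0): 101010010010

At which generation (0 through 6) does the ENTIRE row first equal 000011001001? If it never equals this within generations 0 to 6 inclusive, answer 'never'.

Answer: never

Derivation:
Gen 0: 101010010010
Gen 1 (rule 75): 000000100100
Gen 2 (rule 137): 111110000001
Gen 3 (rule 22): 000001000011
Gen 4 (rule 75): 111110011111
Gen 5 (rule 137): 111100011110
Gen 6 (rule 22): 000010100001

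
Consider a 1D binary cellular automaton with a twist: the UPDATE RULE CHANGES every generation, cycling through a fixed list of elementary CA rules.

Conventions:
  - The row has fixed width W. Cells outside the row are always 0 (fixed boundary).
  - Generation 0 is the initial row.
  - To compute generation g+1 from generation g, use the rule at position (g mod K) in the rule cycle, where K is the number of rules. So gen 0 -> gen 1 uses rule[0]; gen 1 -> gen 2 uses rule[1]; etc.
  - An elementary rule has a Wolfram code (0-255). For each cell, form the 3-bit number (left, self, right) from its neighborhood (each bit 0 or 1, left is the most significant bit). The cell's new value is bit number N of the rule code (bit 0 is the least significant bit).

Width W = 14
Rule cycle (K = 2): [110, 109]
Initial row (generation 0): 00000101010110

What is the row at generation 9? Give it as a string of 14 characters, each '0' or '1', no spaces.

Gen 0: 00000101010110
Gen 1 (rule 110): 00001111111110
Gen 2 (rule 109): 11101000000010
Gen 3 (rule 110): 10111000000110
Gen 4 (rule 109): 11101011110110
Gen 5 (rule 110): 10111110011110
Gen 6 (rule 109): 11100010010010
Gen 7 (rule 110): 10100110110110
Gen 8 (rule 109): 11100111111110
Gen 9 (rule 110): 10101100000010

Answer: 10101100000010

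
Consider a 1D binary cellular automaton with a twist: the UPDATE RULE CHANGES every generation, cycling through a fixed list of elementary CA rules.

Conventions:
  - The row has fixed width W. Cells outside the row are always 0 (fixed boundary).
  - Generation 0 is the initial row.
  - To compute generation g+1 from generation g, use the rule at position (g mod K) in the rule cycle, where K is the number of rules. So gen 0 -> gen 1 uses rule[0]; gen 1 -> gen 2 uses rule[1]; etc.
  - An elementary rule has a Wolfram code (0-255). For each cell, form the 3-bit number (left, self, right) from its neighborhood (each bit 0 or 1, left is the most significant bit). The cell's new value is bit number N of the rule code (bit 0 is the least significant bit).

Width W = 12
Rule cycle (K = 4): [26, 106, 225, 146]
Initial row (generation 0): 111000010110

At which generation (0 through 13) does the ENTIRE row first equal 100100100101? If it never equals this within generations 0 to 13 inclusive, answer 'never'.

Gen 0: 111000010110
Gen 1 (rule 26): 100100100101
Gen 2 (rule 106): 001001001010
Gen 3 (rule 225): 100000000100
Gen 4 (rule 146): 010000001010
Gen 5 (rule 26): 101000010001
Gen 6 (rule 106): 010000100010
Gen 7 (rule 225): 000110001000
Gen 8 (rule 146): 001001010100
Gen 9 (rule 26): 010110000010
Gen 10 (rule 106): 101110000100
Gen 11 (rule 225): 010110110001
Gen 12 (rule 146): 100000001010
Gen 13 (rule 26): 010000010001

Answer: 1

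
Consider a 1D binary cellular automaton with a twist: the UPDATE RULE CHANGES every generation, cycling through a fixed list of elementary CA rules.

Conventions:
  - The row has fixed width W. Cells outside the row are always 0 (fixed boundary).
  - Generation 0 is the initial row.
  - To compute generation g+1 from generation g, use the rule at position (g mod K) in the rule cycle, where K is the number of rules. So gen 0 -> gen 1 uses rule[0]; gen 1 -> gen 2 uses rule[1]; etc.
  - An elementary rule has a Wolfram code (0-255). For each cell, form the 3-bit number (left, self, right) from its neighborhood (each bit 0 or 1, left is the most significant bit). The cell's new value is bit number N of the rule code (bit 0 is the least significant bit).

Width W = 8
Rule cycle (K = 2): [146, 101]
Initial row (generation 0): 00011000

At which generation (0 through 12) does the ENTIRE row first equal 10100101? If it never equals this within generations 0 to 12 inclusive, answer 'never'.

Gen 0: 00011000
Gen 1 (rule 146): 00100100
Gen 2 (rule 101): 10100101
Gen 3 (rule 146): 00011000
Gen 4 (rule 101): 11001011
Gen 5 (rule 146): 00110000
Gen 6 (rule 101): 10010111
Gen 7 (rule 146): 01100010
Gen 8 (rule 101): 00101010
Gen 9 (rule 146): 01000001
Gen 10 (rule 101): 01011101
Gen 11 (rule 146): 10001000
Gen 12 (rule 101): 10101011

Answer: 2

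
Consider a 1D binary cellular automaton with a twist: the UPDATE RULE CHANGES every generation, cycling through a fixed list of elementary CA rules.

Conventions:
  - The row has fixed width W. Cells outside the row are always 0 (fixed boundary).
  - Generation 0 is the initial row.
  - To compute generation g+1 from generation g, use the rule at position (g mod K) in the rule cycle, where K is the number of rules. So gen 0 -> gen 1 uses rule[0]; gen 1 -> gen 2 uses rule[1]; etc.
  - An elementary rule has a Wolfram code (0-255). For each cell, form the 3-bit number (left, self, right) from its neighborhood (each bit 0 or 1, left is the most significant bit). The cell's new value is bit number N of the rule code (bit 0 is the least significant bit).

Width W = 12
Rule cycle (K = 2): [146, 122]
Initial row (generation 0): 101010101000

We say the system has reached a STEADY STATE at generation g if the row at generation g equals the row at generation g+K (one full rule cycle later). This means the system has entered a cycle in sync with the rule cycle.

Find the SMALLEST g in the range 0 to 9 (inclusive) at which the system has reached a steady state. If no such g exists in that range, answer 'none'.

Answer: none

Derivation:
Gen 0: 101010101000
Gen 1 (rule 146): 000000000100
Gen 2 (rule 122): 000000001010
Gen 3 (rule 146): 000000010001
Gen 4 (rule 122): 000000101010
Gen 5 (rule 146): 000001000001
Gen 6 (rule 122): 000010100010
Gen 7 (rule 146): 000100010101
Gen 8 (rule 122): 001010101010
Gen 9 (rule 146): 010000000001
Gen 10 (rule 122): 101000000010
Gen 11 (rule 146): 000100000101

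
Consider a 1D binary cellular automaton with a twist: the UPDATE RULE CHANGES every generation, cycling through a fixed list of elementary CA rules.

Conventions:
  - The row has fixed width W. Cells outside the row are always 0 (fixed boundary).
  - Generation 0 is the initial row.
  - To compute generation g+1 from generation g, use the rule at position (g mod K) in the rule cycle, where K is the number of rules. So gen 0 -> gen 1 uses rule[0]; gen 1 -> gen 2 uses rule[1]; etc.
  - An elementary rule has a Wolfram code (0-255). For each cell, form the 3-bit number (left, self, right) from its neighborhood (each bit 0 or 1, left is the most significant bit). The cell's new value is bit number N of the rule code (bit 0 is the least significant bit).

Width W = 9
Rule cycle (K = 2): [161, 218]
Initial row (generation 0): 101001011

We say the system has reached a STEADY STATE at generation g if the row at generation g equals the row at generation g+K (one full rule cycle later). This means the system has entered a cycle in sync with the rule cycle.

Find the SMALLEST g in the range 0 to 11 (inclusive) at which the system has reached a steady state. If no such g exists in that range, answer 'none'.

Answer: 1

Derivation:
Gen 0: 101001011
Gen 1 (rule 161): 010000100
Gen 2 (rule 218): 101001010
Gen 3 (rule 161): 010000100
Gen 4 (rule 218): 101001010
Gen 5 (rule 161): 010000100
Gen 6 (rule 218): 101001010
Gen 7 (rule 161): 010000100
Gen 8 (rule 218): 101001010
Gen 9 (rule 161): 010000100
Gen 10 (rule 218): 101001010
Gen 11 (rule 161): 010000100
Gen 12 (rule 218): 101001010
Gen 13 (rule 161): 010000100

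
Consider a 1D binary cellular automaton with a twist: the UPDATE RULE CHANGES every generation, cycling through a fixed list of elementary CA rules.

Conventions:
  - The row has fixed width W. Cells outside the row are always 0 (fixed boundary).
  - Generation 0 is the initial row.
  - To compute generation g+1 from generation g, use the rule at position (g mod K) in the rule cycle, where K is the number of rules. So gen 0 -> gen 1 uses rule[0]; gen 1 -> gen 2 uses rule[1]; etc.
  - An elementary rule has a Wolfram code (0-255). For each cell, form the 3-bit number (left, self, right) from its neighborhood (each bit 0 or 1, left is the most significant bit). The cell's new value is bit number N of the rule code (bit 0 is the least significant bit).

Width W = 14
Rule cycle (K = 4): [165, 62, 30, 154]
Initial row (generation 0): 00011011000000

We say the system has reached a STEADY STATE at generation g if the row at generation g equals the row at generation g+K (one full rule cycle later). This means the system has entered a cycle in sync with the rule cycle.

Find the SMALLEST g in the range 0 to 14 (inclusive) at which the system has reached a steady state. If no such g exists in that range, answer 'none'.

Answer: none

Derivation:
Gen 0: 00011011000000
Gen 1 (rule 165): 11000100011111
Gen 2 (rule 62): 10101110110000
Gen 3 (rule 30): 10101000101000
Gen 4 (rule 154): 00000101000100
Gen 5 (rule 165): 11110111010101
Gen 6 (rule 62): 10001100111111
Gen 7 (rule 30): 11011011100000
Gen 8 (rule 154): 10010011010000
Gen 9 (rule 165): 10010000110111
Gen 10 (rule 62): 11111001101100
Gen 11 (rule 30): 10000111001010
Gen 12 (rule 154): 01001110110001
Gen 13 (rule 165): 01000101000101
Gen 14 (rule 62): 11101111101111
Gen 15 (rule 30): 10001000001000
Gen 16 (rule 154): 01010100010100
Gen 17 (rule 165): 01111101011101
Gen 18 (rule 62): 11000011110011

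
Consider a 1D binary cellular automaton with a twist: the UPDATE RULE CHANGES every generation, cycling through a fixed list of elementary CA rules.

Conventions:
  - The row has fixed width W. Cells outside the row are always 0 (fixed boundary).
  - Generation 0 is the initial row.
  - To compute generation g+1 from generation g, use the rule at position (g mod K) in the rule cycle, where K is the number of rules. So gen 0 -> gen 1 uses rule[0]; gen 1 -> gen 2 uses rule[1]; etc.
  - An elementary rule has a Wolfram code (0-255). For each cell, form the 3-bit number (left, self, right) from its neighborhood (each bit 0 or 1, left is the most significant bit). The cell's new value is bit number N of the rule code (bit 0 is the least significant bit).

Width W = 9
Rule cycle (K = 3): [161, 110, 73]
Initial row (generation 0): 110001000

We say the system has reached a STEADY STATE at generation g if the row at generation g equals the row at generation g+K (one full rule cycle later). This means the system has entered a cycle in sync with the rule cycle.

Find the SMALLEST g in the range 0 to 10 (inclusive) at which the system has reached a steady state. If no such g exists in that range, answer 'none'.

Answer: none

Derivation:
Gen 0: 110001000
Gen 1 (rule 161): 000100011
Gen 2 (rule 110): 001100111
Gen 3 (rule 73): 101100101
Gen 4 (rule 161): 010000010
Gen 5 (rule 110): 110000110
Gen 6 (rule 73): 110110110
Gen 7 (rule 161): 001001000
Gen 8 (rule 110): 011011000
Gen 9 (rule 73): 011011011
Gen 10 (rule 161): 000100100
Gen 11 (rule 110): 001101100
Gen 12 (rule 73): 101101101
Gen 13 (rule 161): 010010010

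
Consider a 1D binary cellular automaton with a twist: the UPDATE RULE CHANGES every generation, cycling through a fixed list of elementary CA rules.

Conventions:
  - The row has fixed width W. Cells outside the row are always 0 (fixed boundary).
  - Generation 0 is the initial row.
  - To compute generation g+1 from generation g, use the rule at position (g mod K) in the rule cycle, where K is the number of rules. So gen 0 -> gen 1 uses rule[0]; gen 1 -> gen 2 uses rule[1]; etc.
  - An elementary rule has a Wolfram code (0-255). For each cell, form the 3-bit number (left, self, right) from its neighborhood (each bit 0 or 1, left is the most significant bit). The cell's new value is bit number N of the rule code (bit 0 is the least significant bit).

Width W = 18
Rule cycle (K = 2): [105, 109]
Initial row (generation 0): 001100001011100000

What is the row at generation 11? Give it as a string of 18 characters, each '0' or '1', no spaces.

Answer: 011010000010010000

Derivation:
Gen 0: 001100001011100000
Gen 1 (rule 105): 101101100110101111
Gen 2 (rule 109): 111111100111111001
Gen 3 (rule 105): 100000100100001000
Gen 4 (rule 109): 101110100101101011
Gen 5 (rule 105): 011011000011110111
Gen 6 (rule 109): 011111011010011101
Gen 7 (rule 105): 010001111100010110
Gen 8 (rule 109): 010101000101011110
Gen 9 (rule 105): 001010010010110010
Gen 10 (rule 109): 101110010011110010
Gen 11 (rule 105): 011010000010010000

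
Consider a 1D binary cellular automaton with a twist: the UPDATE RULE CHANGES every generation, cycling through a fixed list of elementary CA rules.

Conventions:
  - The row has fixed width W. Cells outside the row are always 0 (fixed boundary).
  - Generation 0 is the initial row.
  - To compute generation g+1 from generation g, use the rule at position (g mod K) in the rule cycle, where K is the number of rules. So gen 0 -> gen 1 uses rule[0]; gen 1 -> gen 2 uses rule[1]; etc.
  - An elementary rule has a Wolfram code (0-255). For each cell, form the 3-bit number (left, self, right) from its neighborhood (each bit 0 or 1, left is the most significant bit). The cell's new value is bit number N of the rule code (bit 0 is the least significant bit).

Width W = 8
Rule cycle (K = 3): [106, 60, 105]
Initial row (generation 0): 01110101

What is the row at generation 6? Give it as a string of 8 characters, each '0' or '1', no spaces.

Answer: 01000010

Derivation:
Gen 0: 01110101
Gen 1 (rule 106): 11011010
Gen 2 (rule 60): 10110111
Gen 3 (rule 105): 01111101
Gen 4 (rule 106): 11000110
Gen 5 (rule 60): 10100101
Gen 6 (rule 105): 01000010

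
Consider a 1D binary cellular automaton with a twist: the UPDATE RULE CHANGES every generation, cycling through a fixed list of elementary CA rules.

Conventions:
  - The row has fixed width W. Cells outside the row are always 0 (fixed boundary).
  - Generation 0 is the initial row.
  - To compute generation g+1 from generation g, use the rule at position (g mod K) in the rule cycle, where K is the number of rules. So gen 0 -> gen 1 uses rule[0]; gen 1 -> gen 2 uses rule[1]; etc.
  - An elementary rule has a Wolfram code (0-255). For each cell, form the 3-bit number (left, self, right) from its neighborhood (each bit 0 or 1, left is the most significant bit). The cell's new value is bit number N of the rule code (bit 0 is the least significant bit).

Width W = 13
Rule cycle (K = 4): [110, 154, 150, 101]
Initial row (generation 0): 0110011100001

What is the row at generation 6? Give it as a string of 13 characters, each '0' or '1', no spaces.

Answer: 0101111111110

Derivation:
Gen 0: 0110011100001
Gen 1 (rule 110): 1110110100011
Gen 2 (rule 154): 1100100010110
Gen 3 (rule 150): 0011110110001
Gen 4 (rule 101): 1000011010101
Gen 5 (rule 110): 1000111111111
Gen 6 (rule 154): 0101111111110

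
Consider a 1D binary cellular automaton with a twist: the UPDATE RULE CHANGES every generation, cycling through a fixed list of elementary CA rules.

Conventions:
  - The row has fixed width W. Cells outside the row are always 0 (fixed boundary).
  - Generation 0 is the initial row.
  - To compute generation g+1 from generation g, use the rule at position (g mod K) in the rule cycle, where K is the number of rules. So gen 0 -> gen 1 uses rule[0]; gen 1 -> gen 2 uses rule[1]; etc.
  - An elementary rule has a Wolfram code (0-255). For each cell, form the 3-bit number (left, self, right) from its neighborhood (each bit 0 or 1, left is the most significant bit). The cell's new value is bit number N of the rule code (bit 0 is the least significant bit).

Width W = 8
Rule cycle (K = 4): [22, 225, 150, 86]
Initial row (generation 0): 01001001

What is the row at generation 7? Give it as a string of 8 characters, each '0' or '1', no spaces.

Gen 0: 01001001
Gen 1 (rule 22): 11111111
Gen 2 (rule 225): 01111111
Gen 3 (rule 150): 10111110
Gen 4 (rule 86): 10000011
Gen 5 (rule 22): 11000100
Gen 6 (rule 225): 01010001
Gen 7 (rule 150): 11011011

Answer: 11011011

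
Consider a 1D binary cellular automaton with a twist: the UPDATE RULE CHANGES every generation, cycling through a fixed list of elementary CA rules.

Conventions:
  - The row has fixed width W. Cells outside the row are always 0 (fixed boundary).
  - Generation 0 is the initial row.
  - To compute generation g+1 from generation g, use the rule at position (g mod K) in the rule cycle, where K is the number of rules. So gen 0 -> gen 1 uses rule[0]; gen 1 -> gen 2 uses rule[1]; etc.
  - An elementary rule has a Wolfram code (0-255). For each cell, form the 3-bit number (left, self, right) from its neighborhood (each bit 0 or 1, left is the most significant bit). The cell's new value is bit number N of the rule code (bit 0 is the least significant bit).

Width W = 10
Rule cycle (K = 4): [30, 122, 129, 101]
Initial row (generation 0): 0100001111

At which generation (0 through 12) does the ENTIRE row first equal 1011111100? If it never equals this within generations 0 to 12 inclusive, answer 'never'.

Answer: 2

Derivation:
Gen 0: 0100001111
Gen 1 (rule 30): 1110011000
Gen 2 (rule 122): 1011111100
Gen 3 (rule 129): 0001111001
Gen 4 (rule 101): 1100001001
Gen 5 (rule 30): 1010011111
Gen 6 (rule 122): 0101110001
Gen 7 (rule 129): 0000100100
Gen 8 (rule 101): 1110100101
Gen 9 (rule 30): 1000111101
Gen 10 (rule 122): 0101100110
Gen 11 (rule 129): 0000000000
Gen 12 (rule 101): 1111111111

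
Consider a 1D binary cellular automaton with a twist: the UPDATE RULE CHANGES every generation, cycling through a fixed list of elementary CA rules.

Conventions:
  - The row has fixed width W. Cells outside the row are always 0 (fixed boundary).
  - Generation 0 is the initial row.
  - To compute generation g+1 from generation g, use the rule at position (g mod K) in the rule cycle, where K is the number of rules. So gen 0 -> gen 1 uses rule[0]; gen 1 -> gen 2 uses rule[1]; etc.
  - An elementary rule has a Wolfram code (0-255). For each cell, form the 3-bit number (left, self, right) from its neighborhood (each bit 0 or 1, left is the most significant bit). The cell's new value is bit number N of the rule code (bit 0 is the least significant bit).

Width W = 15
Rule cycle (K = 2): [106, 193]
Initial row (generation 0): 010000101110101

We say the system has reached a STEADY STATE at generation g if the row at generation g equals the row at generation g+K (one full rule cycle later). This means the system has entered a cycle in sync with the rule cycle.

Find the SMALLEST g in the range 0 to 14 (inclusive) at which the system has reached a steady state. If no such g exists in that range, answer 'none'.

Answer: none

Derivation:
Gen 0: 010000101110101
Gen 1 (rule 106): 100001011011010
Gen 2 (rule 193): 001100001001000
Gen 3 (rule 106): 011100010010000
Gen 4 (rule 193): 001101000000111
Gen 5 (rule 106): 011110000001101
Gen 6 (rule 193): 001110111100100
Gen 7 (rule 106): 011011100101000
Gen 8 (rule 193): 001001100000011
Gen 9 (rule 106): 010011100000111
Gen 10 (rule 193): 000001101110011
Gen 11 (rule 106): 000011111010111
Gen 12 (rule 193): 111001111000011
Gen 13 (rule 106): 101011001000111
Gen 14 (rule 193): 000001000010011
Gen 15 (rule 106): 000010000100111
Gen 16 (rule 193): 111000110000011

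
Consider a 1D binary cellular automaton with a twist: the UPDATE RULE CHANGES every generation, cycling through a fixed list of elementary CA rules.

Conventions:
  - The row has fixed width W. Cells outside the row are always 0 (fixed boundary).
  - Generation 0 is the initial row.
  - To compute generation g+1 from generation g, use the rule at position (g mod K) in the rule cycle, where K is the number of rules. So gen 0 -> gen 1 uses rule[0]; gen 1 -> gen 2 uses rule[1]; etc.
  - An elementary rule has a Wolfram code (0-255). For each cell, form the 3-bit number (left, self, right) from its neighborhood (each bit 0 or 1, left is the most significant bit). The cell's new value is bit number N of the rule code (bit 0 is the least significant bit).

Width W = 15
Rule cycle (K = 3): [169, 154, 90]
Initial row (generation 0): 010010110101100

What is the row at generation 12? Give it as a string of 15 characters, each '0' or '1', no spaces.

Answer: 000100111111100

Derivation:
Gen 0: 010010110101100
Gen 1 (rule 169): 000001101011001
Gen 2 (rule 154): 000011000010110
Gen 3 (rule 90): 000111100100111
Gen 4 (rule 169): 110111000000110
Gen 5 (rule 154): 100110100001101
Gen 6 (rule 90): 011110010011100
Gen 7 (rule 169): 011100000011001
Gen 8 (rule 154): 111010000110110
Gen 9 (rule 90): 101001001110111
Gen 10 (rule 169): 010000001101110
Gen 11 (rule 154): 101000011001101
Gen 12 (rule 90): 000100111111100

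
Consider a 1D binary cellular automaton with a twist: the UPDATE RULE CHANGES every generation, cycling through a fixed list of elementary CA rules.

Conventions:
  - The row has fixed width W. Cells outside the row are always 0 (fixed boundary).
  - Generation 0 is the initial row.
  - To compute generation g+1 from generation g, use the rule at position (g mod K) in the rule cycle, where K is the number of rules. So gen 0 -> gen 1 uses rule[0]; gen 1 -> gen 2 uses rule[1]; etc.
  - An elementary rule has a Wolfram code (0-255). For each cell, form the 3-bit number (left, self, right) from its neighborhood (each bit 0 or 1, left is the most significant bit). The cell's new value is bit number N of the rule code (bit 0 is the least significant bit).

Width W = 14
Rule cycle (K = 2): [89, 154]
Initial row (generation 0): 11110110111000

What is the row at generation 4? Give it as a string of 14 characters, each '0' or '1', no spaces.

Answer: 11101111000010

Derivation:
Gen 0: 11110110111000
Gen 1 (rule 89): 10010110101111
Gen 2 (rule 154): 01100100001110
Gen 3 (rule 89): 01110011101011
Gen 4 (rule 154): 11101111000010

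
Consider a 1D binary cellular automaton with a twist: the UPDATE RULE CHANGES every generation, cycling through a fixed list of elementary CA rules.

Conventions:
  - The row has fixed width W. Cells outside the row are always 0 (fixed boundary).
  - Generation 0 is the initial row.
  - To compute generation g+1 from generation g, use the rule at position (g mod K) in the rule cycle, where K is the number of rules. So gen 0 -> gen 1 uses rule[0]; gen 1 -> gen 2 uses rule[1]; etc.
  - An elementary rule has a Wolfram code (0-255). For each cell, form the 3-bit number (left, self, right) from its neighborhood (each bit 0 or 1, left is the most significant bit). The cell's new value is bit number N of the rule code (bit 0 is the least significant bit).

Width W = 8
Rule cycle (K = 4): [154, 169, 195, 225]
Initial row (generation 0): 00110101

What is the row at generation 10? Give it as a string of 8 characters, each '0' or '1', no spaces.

Gen 0: 00110101
Gen 1 (rule 154): 01100000
Gen 2 (rule 169): 01001111
Gen 3 (rule 195): 10010111
Gen 4 (rule 225): 00001011
Gen 5 (rule 154): 00010010
Gen 6 (rule 169): 11000000
Gen 7 (rule 195): 01011111
Gen 8 (rule 225): 00101111
Gen 9 (rule 154): 01001110
Gen 10 (rule 169): 00001100

Answer: 00001100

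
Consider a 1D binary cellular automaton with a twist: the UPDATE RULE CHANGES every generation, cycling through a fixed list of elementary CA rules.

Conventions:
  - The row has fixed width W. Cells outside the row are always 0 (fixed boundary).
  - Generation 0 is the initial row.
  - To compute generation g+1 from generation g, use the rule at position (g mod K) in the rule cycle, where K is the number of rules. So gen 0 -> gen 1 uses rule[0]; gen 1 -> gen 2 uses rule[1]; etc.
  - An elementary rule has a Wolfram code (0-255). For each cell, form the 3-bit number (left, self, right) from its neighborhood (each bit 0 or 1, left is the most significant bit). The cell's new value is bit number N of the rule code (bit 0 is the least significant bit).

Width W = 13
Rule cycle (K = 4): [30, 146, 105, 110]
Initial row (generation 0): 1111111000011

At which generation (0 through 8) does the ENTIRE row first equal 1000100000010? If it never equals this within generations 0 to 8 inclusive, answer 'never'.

Gen 0: 1111111000011
Gen 1 (rule 30): 1000000100110
Gen 2 (rule 146): 0100001011001
Gen 3 (rule 105): 0001100111000
Gen 4 (rule 110): 0011101101000
Gen 5 (rule 30): 0110001001100
Gen 6 (rule 146): 1001010110010
Gen 7 (rule 105): 0000101110000
Gen 8 (rule 110): 0001111010000

Answer: never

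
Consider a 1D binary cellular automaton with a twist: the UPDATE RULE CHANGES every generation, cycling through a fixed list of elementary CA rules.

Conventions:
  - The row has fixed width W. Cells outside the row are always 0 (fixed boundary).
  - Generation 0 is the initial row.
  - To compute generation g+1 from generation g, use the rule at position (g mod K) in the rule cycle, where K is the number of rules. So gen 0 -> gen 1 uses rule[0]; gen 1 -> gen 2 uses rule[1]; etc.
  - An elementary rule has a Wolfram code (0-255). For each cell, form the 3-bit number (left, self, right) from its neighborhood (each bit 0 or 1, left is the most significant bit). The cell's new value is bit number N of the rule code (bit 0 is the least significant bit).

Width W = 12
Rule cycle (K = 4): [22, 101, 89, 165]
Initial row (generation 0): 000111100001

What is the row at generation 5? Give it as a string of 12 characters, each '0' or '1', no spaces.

Answer: 000100000011

Derivation:
Gen 0: 000111100001
Gen 1 (rule 22): 001000010011
Gen 2 (rule 101): 101011010001
Gen 3 (rule 89): 000011001100
Gen 4 (rule 165): 111000000001
Gen 5 (rule 22): 000100000011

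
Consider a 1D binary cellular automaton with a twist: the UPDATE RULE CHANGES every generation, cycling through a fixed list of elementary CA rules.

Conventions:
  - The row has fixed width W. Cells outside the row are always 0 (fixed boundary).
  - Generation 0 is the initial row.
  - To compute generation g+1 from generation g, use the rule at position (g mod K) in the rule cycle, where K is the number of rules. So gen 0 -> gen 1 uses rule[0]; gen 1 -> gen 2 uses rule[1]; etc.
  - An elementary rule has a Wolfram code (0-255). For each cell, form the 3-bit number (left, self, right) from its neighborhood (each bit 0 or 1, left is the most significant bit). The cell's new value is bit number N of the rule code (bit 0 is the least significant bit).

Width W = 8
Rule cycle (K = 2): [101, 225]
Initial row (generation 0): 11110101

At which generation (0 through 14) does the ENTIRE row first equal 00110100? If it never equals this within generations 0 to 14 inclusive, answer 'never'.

Gen 0: 11110101
Gen 1 (rule 101): 00011111
Gen 2 (rule 225): 11001111
Gen 3 (rule 101): 01000001
Gen 4 (rule 225): 00011100
Gen 5 (rule 101): 11000101
Gen 6 (rule 225): 01010010
Gen 7 (rule 101): 01110010
Gen 8 (rule 225): 00110000
Gen 9 (rule 101): 10010111
Gen 10 (rule 225): 00001011
Gen 11 (rule 101): 11101101
Gen 12 (rule 225): 01110110
Gen 13 (rule 101): 00011010
Gen 14 (rule 225): 11001100

Answer: never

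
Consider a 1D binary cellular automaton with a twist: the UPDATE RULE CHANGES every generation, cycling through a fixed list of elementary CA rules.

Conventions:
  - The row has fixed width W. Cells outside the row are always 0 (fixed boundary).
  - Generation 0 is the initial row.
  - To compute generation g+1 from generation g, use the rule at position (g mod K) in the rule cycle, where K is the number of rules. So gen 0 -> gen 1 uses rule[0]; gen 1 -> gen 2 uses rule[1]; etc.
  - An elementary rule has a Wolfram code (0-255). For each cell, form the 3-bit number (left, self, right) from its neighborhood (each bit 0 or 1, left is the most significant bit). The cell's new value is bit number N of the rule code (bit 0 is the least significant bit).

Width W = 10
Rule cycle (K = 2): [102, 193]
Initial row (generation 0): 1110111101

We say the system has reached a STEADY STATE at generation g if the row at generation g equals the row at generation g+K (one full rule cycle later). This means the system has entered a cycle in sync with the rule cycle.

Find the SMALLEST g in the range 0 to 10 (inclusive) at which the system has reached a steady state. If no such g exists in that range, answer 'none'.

Answer: none

Derivation:
Gen 0: 1110111101
Gen 1 (rule 102): 0011000111
Gen 2 (rule 193): 1001010011
Gen 3 (rule 102): 1011110101
Gen 4 (rule 193): 0001110000
Gen 5 (rule 102): 0010010000
Gen 6 (rule 193): 1000000111
Gen 7 (rule 102): 1000001001
Gen 8 (rule 193): 0011100000
Gen 9 (rule 102): 0100100000
Gen 10 (rule 193): 0000001111
Gen 11 (rule 102): 0000010001
Gen 12 (rule 193): 1111000100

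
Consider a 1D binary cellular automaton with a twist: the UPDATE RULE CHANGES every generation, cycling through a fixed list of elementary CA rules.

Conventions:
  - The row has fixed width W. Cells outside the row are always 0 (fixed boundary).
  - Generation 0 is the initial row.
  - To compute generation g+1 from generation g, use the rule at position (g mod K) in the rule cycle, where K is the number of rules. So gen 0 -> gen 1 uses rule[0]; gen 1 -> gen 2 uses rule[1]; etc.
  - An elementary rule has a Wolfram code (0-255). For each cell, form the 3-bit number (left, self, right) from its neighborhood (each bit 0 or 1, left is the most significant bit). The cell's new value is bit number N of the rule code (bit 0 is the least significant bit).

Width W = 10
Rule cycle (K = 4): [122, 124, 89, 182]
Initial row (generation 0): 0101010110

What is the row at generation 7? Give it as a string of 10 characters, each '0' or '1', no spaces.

Answer: 0010000001

Derivation:
Gen 0: 0101010110
Gen 1 (rule 122): 1010101111
Gen 2 (rule 124): 1111111001
Gen 3 (rule 89): 1000001100
Gen 4 (rule 182): 1100010010
Gen 5 (rule 122): 1110101101
Gen 6 (rule 124): 1011111111
Gen 7 (rule 89): 0010000001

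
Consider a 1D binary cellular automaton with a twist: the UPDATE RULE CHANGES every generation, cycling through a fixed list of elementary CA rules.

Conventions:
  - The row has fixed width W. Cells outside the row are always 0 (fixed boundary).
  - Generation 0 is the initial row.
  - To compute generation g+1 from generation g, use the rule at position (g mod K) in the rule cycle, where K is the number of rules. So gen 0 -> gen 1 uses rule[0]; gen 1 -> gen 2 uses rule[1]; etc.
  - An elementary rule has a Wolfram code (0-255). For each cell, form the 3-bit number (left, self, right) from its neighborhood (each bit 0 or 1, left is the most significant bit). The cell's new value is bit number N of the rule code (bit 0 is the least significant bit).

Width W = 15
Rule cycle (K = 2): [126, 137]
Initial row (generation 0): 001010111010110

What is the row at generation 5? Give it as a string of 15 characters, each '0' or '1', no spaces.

Answer: 111111011111111

Derivation:
Gen 0: 001010111010110
Gen 1 (rule 126): 011111101111111
Gen 2 (rule 137): 011111001111110
Gen 3 (rule 126): 110001111000011
Gen 4 (rule 137): 100101110011010
Gen 5 (rule 126): 111111011111111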